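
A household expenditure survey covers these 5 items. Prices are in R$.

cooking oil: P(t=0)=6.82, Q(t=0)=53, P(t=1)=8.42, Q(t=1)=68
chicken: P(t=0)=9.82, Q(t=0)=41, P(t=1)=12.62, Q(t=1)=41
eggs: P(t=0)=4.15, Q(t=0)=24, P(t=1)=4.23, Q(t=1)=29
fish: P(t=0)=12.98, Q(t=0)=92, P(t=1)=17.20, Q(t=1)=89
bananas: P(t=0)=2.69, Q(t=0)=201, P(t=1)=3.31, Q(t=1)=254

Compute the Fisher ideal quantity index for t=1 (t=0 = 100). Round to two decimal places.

Laspeyres component (base-period weights):
ΣP(t=0)Q(t=1) = 6.82×68 + 9.82×41 + 4.15×29 + 12.98×89 + 2.69×254 = 463.76 + 402.62 + 120.35 + 1155.22 + 683.26 = 2825.21
ΣP(t=0)Q(t=0) = 6.82×53 + 9.82×41 + 4.15×24 + 12.98×92 + 2.69×201 = 361.46 + 402.62 + 99.6 + 1194.16 + 540.69 = 2598.53
L = 2825.21 / 2598.53 × 100 = 108.7234
Paasche component (current-period weights):
ΣP(t=1)Q(t=1) = 8.42×68 + 12.62×41 + 4.23×29 + 17.20×89 + 3.31×254 = 572.56 + 517.42 + 122.67 + 1530.8 + 840.74 = 3584.19
ΣP(t=1)Q(t=0) = 8.42×53 + 12.62×41 + 4.23×24 + 17.20×92 + 3.31×201 = 446.26 + 517.42 + 101.52 + 1582.4 + 665.31 = 3312.91
P = 3584.19 / 3312.91 × 100 = 108.1886
Fisher = √(L × P) = √(108.7234 × 108.1886) = 108.4557

108.46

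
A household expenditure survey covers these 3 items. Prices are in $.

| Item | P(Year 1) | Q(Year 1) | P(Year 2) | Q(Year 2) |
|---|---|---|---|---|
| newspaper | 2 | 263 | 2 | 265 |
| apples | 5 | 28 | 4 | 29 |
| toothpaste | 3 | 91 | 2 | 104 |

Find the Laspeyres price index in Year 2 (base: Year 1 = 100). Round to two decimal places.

87.33

Laspeyres price index uses base-period quantities as weights.
ΣP(Year 2)·Q(Year 1) = 2×263 + 4×28 + 2×91 = 526 + 112 + 182 = 820
ΣP(Year 1)·Q(Year 1) = 2×263 + 5×28 + 3×91 = 526 + 140 + 273 = 939
Index = 820 / 939 × 100 = 87.3269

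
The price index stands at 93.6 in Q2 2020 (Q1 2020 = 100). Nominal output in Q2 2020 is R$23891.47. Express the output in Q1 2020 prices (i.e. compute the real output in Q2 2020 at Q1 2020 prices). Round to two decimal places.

Real = Nominal ÷ (Index/100) = 23891.47 ÷ (93.6/100)
     = 23891.47 ÷ 0.936 = 25525.0748

25525.07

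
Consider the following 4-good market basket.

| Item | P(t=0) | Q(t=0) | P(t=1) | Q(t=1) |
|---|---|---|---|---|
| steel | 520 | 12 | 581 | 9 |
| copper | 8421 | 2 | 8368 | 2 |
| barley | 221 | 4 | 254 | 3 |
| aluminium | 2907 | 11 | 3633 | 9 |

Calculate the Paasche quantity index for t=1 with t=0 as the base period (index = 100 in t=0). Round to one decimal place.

Paasche quantity index uses current-period prices as weights.
ΣP(t=1)·Q(t=1) = 581×9 + 8368×2 + 254×3 + 3633×9 = 5229 + 16736 + 762 + 32697 = 55424
ΣP(t=1)·Q(t=0) = 581×12 + 8368×2 + 254×4 + 3633×11 = 6972 + 16736 + 1016 + 39963 = 64687
Index = 55424 / 64687 × 100 = 85.6803

85.7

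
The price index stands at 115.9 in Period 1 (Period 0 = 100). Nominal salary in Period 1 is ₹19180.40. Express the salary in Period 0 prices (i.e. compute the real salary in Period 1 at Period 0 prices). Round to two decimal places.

16549.09

Real = Nominal ÷ (Index/100) = 19180.40 ÷ (115.9/100)
     = 19180.40 ÷ 1.159 = 16549.0940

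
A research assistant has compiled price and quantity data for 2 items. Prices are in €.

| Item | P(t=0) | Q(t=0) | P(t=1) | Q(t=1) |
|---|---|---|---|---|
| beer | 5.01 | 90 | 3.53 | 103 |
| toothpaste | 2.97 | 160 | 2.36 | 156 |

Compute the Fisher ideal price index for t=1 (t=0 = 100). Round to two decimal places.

74.90

Laspeyres component (base-period weights):
ΣP(t=1)Q(t=0) = 3.53×90 + 2.36×160 = 317.7 + 377.6 = 695.3
ΣP(t=0)Q(t=0) = 5.01×90 + 2.97×160 = 450.9 + 475.2 = 926.1
L = 695.3 / 926.1 × 100 = 75.0783
Paasche component (current-period weights):
ΣP(t=1)Q(t=1) = 3.53×103 + 2.36×156 = 363.59 + 368.16 = 731.75
ΣP(t=0)Q(t=1) = 5.01×103 + 2.97×156 = 516.03 + 463.32 = 979.35
P = 731.75 / 979.35 × 100 = 74.7179
Fisher = √(L × P) = √(75.0783 × 74.7179) = 74.8979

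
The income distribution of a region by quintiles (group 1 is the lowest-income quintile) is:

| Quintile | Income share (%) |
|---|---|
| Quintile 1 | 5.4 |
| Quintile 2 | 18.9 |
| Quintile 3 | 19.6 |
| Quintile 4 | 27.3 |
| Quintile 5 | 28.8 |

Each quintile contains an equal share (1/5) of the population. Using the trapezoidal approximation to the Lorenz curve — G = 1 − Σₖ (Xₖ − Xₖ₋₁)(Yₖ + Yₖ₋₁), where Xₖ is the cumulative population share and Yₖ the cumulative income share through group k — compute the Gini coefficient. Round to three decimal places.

0.221

Cumulative income shares Yₖ: 0.0540, 0.2430, 0.4390, 0.7120, 1.0000
Σ (Xₖ−Xₖ₋₁)(Yₖ+Yₖ₋₁) = (1/5)(0.0540+0.0000) + (1/5)(0.2430+0.0540) + (1/5)(0.4390+0.2430) + (1/5)(0.7120+0.4390) + (1/5)(1.0000+0.7120)
  = 0.0108 + 0.0594 + 0.1364 + 0.2302 + 0.3424 = 0.7792
G = 1 − 0.7792 = 0.2208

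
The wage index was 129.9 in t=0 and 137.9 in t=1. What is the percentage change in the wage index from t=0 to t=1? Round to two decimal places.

Change = (137.9 − 129.9) / 129.9 × 100
       = 8.0 / 129.9 × 100 = 6.1586%

6.16%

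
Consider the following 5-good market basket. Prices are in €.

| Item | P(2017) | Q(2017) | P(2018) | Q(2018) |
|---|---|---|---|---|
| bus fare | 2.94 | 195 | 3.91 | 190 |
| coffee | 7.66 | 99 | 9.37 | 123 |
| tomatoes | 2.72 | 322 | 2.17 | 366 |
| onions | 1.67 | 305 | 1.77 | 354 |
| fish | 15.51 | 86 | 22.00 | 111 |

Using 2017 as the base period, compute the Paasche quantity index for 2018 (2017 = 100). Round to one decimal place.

Paasche quantity index uses current-period prices as weights.
ΣP(2018)·Q(2018) = 3.91×190 + 9.37×123 + 2.17×366 + 1.77×354 + 22.00×111 = 742.9 + 1152.51 + 794.22 + 626.58 + 2442 = 5758.21
ΣP(2018)·Q(2017) = 3.91×195 + 9.37×99 + 2.17×322 + 1.77×305 + 22.00×86 = 762.45 + 927.63 + 698.74 + 539.85 + 1892 = 4820.67
Index = 5758.21 / 4820.67 × 100 = 119.4483

119.4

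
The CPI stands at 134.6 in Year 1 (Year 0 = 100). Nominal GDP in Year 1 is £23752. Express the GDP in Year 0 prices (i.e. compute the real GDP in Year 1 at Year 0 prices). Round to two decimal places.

17646.36

Real = Nominal ÷ (Index/100) = 23752 ÷ (134.6/100)
     = 23752 ÷ 1.346 = 17646.3596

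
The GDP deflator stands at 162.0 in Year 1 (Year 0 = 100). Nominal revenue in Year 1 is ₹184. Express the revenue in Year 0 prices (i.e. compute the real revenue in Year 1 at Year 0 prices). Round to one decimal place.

113.6

Real = Nominal ÷ (Index/100) = 184 ÷ (162.0/100)
     = 184 ÷ 1.620 = 113.5802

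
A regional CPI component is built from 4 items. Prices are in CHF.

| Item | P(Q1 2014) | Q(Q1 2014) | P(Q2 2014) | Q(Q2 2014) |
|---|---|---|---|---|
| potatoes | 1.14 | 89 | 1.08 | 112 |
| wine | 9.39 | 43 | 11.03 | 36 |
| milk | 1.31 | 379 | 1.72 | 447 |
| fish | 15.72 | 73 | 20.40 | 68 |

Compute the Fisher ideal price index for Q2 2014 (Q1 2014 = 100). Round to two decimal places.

126.14

Laspeyres component (base-period weights):
ΣP(Q2 2014)Q(Q1 2014) = 1.08×89 + 11.03×43 + 1.72×379 + 20.40×73 = 96.12 + 474.29 + 651.88 + 1489.2 = 2711.49
ΣP(Q1 2014)Q(Q1 2014) = 1.14×89 + 9.39×43 + 1.31×379 + 15.72×73 = 101.46 + 403.77 + 496.49 + 1147.56 = 2149.28
L = 2711.49 / 2149.28 × 100 = 126.1581
Paasche component (current-period weights):
ΣP(Q2 2014)Q(Q2 2014) = 1.08×112 + 11.03×36 + 1.72×447 + 20.40×68 = 120.96 + 397.08 + 768.84 + 1387.2 = 2674.08
ΣP(Q1 2014)Q(Q2 2014) = 1.14×112 + 9.39×36 + 1.31×447 + 15.72×68 = 127.68 + 338.04 + 585.57 + 1068.96 = 2120.25
P = 2674.08 / 2120.25 × 100 = 126.1210
Fisher = √(L × P) = √(126.1581 × 126.1210) = 126.1395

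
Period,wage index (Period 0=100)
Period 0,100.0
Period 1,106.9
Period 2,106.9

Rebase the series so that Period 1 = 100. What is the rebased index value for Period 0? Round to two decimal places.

93.55

Rebased(Period 0) = 100.0 / 106.9 × 100 = 93.5454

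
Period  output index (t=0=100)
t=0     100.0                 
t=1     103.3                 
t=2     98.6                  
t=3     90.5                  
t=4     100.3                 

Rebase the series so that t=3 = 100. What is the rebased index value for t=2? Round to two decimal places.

Rebased(t=2) = 98.6 / 90.5 × 100 = 108.9503

108.95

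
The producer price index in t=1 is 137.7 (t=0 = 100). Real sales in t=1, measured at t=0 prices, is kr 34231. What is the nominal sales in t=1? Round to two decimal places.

47136.09

Nominal = Real × (Index/100) = 34231 × (137.7/100)
        = 34231 × 1.377 = 47136.0870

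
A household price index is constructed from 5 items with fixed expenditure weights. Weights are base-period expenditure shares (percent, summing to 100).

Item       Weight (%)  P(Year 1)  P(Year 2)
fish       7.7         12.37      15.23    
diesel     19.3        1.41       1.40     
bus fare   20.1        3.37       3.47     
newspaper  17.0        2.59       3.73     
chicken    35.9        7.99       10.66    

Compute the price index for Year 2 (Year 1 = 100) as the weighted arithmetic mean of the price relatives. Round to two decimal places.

fish: 7.7 × (15.23/12.37) = 7.7 × 1.231205 = 9.4803
diesel: 19.3 × (1.40/1.41) = 19.3 × 0.992908 = 19.1631
bus fare: 20.1 × (3.47/3.37) = 20.1 × 1.029674 = 20.6964
newspaper: 17.0 × (3.73/2.59) = 17.0 × 1.440154 = 24.4826
chicken: 35.9 × (10.66/7.99) = 35.9 × 1.334168 = 47.8966
Index = Σ wᵢ·(p₁ᵢ/p₀ᵢ) = 9.4803 + 19.1631 + 20.6964 + 24.4826 + 47.8966 = 121.7191

121.72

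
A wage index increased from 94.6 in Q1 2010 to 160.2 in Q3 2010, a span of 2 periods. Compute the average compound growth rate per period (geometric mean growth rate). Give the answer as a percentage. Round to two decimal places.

30.13%

Growth factor = (160.2/94.6)^(1/2) = (1.693446)^(1/2) = 1.301325
Growth rate = 1.301325 − 1 = 0.301325 = 30.1325%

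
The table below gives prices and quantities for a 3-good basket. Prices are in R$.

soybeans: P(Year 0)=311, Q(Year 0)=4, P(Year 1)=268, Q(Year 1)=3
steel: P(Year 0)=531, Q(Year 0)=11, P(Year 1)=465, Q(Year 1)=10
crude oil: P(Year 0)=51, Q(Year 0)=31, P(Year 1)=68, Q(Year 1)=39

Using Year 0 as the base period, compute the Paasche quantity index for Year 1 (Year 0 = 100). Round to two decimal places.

Paasche quantity index uses current-period prices as weights.
ΣP(Year 1)·Q(Year 1) = 268×3 + 465×10 + 68×39 = 804 + 4650 + 2652 = 8106
ΣP(Year 1)·Q(Year 0) = 268×4 + 465×11 + 68×31 = 1072 + 5115 + 2108 = 8295
Index = 8106 / 8295 × 100 = 97.7215

97.72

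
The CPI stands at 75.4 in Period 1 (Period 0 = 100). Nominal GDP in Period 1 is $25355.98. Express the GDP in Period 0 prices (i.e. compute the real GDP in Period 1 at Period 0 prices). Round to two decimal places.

Real = Nominal ÷ (Index/100) = 25355.98 ÷ (75.4/100)
     = 25355.98 ÷ 0.754 = 33628.6207

33628.62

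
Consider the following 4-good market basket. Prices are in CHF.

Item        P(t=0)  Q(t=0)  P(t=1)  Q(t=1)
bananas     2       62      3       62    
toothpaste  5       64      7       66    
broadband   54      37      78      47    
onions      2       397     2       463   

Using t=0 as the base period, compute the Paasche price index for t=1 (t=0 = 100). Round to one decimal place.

133.7

Paasche price index uses current-period quantities as weights.
ΣP(t=1)·Q(t=1) = 3×62 + 7×66 + 78×47 + 2×463 = 186 + 462 + 3666 + 926 = 5240
ΣP(t=0)·Q(t=1) = 2×62 + 5×66 + 54×47 + 2×463 = 124 + 330 + 2538 + 926 = 3918
Index = 5240 / 3918 × 100 = 133.7417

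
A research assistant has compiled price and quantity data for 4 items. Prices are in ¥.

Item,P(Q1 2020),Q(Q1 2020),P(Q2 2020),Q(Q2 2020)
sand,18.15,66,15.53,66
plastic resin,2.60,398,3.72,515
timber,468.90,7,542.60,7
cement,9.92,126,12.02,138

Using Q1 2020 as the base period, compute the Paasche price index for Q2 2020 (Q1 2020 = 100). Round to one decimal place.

116.8

Paasche price index uses current-period quantities as weights.
ΣP(Q2 2020)·Q(Q2 2020) = 15.53×66 + 3.72×515 + 542.60×7 + 12.02×138 = 1024.98 + 1915.8 + 3798.2 + 1658.76 = 8397.74
ΣP(Q1 2020)·Q(Q2 2020) = 18.15×66 + 2.60×515 + 468.90×7 + 9.92×138 = 1197.9 + 1339 + 3282.3 + 1368.96 = 7188.16
Index = 8397.74 / 7188.16 × 100 = 116.8274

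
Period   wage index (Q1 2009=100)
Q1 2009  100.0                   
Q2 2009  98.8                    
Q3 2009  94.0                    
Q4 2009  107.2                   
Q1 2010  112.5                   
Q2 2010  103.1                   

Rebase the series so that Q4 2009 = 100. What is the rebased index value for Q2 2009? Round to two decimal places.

Rebased(Q2 2009) = 98.8 / 107.2 × 100 = 92.1642

92.16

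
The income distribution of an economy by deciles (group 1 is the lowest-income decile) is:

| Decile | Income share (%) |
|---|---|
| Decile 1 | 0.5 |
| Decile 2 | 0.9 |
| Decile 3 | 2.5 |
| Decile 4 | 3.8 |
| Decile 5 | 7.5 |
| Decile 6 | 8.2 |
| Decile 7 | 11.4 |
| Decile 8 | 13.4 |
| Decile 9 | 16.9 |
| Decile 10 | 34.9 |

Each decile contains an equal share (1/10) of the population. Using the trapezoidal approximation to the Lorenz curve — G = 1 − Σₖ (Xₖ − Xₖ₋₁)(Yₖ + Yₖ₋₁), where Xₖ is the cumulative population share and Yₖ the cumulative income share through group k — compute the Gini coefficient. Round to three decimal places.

0.500

Cumulative income shares Yₖ: 0.0050, 0.0140, 0.0390, 0.0770, 0.1520, 0.2340, 0.3480, 0.4820, 0.6510, 1.0000
Σ (Xₖ−Xₖ₋₁)(Yₖ+Yₖ₋₁) = (1/10)(0.0050+0.0000) + (1/10)(0.0140+0.0050) + (1/10)(0.0390+0.0140) + (1/10)(0.0770+0.0390) + (1/10)(0.1520+0.0770) + (1/10)(0.2340+0.1520) + (1/10)(0.3480+0.2340) + (1/10)(0.4820+0.3480) + (1/10)(0.6510+0.4820) + (1/10)(1.0000+0.6510)
  = 0.0005 + 0.0019 + 0.0053 + 0.0116 + 0.0229 + 0.0386 + 0.0582 + 0.0830 + 0.1133 + 0.1651 = 0.5004
G = 1 − 0.5004 = 0.4996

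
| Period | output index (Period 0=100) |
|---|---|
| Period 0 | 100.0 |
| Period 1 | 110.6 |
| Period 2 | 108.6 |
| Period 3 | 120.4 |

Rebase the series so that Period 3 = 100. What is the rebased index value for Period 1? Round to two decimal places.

91.86

Rebased(Period 1) = 110.6 / 120.4 × 100 = 91.8605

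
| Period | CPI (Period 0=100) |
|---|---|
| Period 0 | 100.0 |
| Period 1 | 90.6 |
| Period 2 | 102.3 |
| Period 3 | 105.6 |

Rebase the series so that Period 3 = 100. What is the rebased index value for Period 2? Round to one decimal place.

96.9

Rebased(Period 2) = 102.3 / 105.6 × 100 = 96.8750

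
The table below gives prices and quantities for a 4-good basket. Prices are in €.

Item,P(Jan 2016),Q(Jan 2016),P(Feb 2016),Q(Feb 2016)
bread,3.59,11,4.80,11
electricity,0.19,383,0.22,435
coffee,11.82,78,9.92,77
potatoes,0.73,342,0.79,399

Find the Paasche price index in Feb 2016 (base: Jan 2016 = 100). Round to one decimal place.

92.7

Paasche price index uses current-period quantities as weights.
ΣP(Feb 2016)·Q(Feb 2016) = 4.80×11 + 0.22×435 + 9.92×77 + 0.79×399 = 52.8 + 95.7 + 763.84 + 315.21 = 1227.55
ΣP(Jan 2016)·Q(Feb 2016) = 3.59×11 + 0.19×435 + 11.82×77 + 0.73×399 = 39.49 + 82.65 + 910.14 + 291.27 = 1323.55
Index = 1227.55 / 1323.55 × 100 = 92.7468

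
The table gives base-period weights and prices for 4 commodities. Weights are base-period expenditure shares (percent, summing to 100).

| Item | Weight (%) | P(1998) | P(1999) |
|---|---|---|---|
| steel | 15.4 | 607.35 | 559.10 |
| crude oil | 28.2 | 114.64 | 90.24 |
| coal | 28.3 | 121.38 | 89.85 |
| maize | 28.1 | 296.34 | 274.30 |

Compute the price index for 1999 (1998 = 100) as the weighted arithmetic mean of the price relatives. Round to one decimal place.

steel: 15.4 × (559.10/607.35) = 15.4 × 0.920557 = 14.1766
crude oil: 28.2 × (90.24/114.64) = 28.2 × 0.787160 = 22.1979
coal: 28.3 × (89.85/121.38) = 28.3 × 0.740237 = 20.9487
maize: 28.1 × (274.30/296.34) = 28.1 × 0.925626 = 26.0101
Index = Σ wᵢ·(p₁ᵢ/p₀ᵢ) = 14.1766 + 22.1979 + 20.9487 + 26.0101 = 83.3333

83.3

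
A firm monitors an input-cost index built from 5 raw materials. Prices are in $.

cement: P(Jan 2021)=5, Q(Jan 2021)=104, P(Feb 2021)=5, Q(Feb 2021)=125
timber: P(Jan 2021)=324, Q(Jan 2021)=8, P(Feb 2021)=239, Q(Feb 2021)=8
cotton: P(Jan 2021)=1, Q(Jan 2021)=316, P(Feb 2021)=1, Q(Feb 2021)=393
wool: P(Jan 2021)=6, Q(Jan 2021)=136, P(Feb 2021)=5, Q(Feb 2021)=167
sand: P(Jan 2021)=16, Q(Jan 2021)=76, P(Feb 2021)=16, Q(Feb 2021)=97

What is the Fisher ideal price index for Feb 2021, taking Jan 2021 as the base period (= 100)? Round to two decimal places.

Laspeyres component (base-period weights):
ΣP(Feb 2021)Q(Jan 2021) = 5×104 + 239×8 + 1×316 + 5×136 + 16×76 = 520 + 1912 + 316 + 680 + 1216 = 4644
ΣP(Jan 2021)Q(Jan 2021) = 5×104 + 324×8 + 1×316 + 6×136 + 16×76 = 520 + 2592 + 316 + 816 + 1216 = 5460
L = 4644 / 5460 × 100 = 85.0549
Paasche component (current-period weights):
ΣP(Feb 2021)Q(Feb 2021) = 5×125 + 239×8 + 1×393 + 5×167 + 16×97 = 625 + 1912 + 393 + 835 + 1552 = 5317
ΣP(Jan 2021)Q(Feb 2021) = 5×125 + 324×8 + 1×393 + 6×167 + 16×97 = 625 + 2592 + 393 + 1002 + 1552 = 6164
P = 5317 / 6164 × 100 = 86.2589
Fisher = √(L × P) = √(85.0549 × 86.2589) = 85.6548

85.65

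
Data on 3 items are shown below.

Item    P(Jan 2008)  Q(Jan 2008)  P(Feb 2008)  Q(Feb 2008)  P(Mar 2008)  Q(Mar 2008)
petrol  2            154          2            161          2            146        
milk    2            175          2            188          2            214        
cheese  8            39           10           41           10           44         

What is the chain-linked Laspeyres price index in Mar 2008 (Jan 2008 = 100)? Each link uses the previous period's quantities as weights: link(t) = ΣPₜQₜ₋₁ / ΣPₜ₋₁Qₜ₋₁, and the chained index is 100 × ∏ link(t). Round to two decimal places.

108.04

Link Jan 2008→Feb 2008:
ΣP(Feb 2008)Q(Jan 2008) = 2×154 + 2×175 + 10×39 = 308 + 350 + 390 = 1048
ΣP(Jan 2008)Q(Jan 2008) = 2×154 + 2×175 + 8×39 = 308 + 350 + 312 = 970
link = 1048/970 = 1.080412
Link Feb 2008→Mar 2008:
ΣP(Mar 2008)Q(Feb 2008) = 2×161 + 2×188 + 10×41 = 322 + 376 + 410 = 1108
ΣP(Feb 2008)Q(Feb 2008) = 2×161 + 2×188 + 10×41 = 322 + 376 + 410 = 1108
link = 1108/1108 = 1.000000
Chained index = 100 × 1.080412 × 1.000000 = 108.0412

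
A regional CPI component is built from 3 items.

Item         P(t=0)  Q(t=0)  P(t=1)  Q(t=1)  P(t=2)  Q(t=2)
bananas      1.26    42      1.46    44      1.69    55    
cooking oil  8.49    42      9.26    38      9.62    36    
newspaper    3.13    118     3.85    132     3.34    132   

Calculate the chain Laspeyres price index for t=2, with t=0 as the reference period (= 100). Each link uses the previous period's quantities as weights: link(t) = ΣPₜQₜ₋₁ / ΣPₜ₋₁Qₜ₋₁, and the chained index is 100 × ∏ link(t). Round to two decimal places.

Link t=0→t=1:
ΣP(t=1)Q(t=0) = 1.46×42 + 9.26×42 + 3.85×118 = 61.32 + 388.92 + 454.3 = 904.54
ΣP(t=0)Q(t=0) = 1.26×42 + 8.49×42 + 3.13×118 = 52.92 + 356.58 + 369.34 = 778.84
link = 904.54/778.84 = 1.161394
Link t=1→t=2:
ΣP(t=2)Q(t=1) = 1.69×44 + 9.62×38 + 3.34×132 = 74.36 + 365.56 + 440.88 = 880.8
ΣP(t=1)Q(t=1) = 1.46×44 + 9.26×38 + 3.85×132 = 64.24 + 351.88 + 508.2 = 924.32
link = 880.8/924.32 = 0.952917
Chained index = 100 × 1.161394 × 0.952917 = 110.6712

110.67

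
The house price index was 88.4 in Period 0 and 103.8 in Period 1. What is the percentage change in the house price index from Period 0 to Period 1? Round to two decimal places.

Change = (103.8 − 88.4) / 88.4 × 100
       = 15.4 / 88.4 × 100 = 17.4208%

17.42%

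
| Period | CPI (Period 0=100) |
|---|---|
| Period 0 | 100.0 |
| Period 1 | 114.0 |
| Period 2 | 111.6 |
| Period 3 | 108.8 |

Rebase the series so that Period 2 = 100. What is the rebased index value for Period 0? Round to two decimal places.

89.61

Rebased(Period 0) = 100.0 / 111.6 × 100 = 89.6057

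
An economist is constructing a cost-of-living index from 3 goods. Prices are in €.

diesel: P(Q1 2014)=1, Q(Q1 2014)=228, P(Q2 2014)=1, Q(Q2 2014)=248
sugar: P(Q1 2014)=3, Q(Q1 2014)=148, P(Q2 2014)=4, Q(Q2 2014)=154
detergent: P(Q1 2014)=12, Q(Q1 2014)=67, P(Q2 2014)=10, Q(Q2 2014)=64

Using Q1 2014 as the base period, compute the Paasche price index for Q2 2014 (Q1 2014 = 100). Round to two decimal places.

Paasche price index uses current-period quantities as weights.
ΣP(Q2 2014)·Q(Q2 2014) = 1×248 + 4×154 + 10×64 = 248 + 616 + 640 = 1504
ΣP(Q1 2014)·Q(Q2 2014) = 1×248 + 3×154 + 12×64 = 248 + 462 + 768 = 1478
Index = 1504 / 1478 × 100 = 101.7591

101.76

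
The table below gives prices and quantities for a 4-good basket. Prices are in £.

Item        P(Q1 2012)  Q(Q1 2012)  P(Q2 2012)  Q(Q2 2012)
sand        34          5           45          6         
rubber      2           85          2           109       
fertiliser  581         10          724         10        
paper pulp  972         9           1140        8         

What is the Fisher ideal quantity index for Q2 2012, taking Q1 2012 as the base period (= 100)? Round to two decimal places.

Laspeyres component (base-period weights):
ΣP(Q1 2012)Q(Q2 2012) = 34×6 + 2×109 + 581×10 + 972×8 = 204 + 218 + 5810 + 7776 = 14008
ΣP(Q1 2012)Q(Q1 2012) = 34×5 + 2×85 + 581×10 + 972×9 = 170 + 170 + 5810 + 8748 = 14898
L = 14008 / 14898 × 100 = 94.0260
Paasche component (current-period weights):
ΣP(Q2 2012)Q(Q2 2012) = 45×6 + 2×109 + 724×10 + 1140×8 = 270 + 218 + 7240 + 9120 = 16848
ΣP(Q2 2012)Q(Q1 2012) = 45×5 + 2×85 + 724×10 + 1140×9 = 225 + 170 + 7240 + 10260 = 17895
P = 16848 / 17895 × 100 = 94.1492
Fisher = √(L × P) = √(94.0260 × 94.1492) = 94.0876

94.09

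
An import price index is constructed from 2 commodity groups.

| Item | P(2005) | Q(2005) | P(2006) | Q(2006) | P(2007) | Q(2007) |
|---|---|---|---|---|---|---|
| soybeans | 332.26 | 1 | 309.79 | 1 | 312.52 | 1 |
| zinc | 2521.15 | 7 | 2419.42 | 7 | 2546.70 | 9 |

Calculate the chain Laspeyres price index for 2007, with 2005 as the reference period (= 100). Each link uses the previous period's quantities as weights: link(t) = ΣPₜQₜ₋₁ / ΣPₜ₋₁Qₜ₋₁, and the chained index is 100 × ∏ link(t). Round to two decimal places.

Link 2005→2006:
ΣP(2006)Q(2005) = 309.79×1 + 2419.42×7 = 309.79 + 16935.94 = 17245.73
ΣP(2005)Q(2005) = 332.26×1 + 2521.15×7 = 332.26 + 17648.05 = 17980.31
link = 17245.73/17980.31 = 0.959145
Link 2006→2007:
ΣP(2007)Q(2006) = 312.52×1 + 2546.70×7 = 312.52 + 17826.9 = 18139.42
ΣP(2006)Q(2006) = 309.79×1 + 2419.42×7 = 309.79 + 16935.94 = 17245.73
link = 18139.42/17245.73 = 1.051821
Chained index = 100 × 0.959145 × 1.051821 = 100.8849

100.88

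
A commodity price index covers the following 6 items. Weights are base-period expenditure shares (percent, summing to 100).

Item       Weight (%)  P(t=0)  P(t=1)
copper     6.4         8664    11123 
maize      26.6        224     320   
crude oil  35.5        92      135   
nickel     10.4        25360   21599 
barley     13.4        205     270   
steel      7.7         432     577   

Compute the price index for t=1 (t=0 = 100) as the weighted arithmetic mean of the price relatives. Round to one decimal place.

copper: 6.4 × (11123/8664) = 6.4 × 1.283818 = 8.2164
maize: 26.6 × (320/224) = 26.6 × 1.428571 = 38.0000
crude oil: 35.5 × (135/92) = 35.5 × 1.467391 = 52.0924
nickel: 10.4 × (21599/25360) = 10.4 × 0.851696 = 8.8576
barley: 13.4 × (270/205) = 13.4 × 1.317073 = 17.6488
steel: 7.7 × (577/432) = 7.7 × 1.335648 = 10.2845
Index = Σ wᵢ·(p₁ᵢ/p₀ᵢ) = 8.2164 + 38.0000 + 52.0924 + 8.8576 + 17.6488 + 10.2845 = 135.0997

135.1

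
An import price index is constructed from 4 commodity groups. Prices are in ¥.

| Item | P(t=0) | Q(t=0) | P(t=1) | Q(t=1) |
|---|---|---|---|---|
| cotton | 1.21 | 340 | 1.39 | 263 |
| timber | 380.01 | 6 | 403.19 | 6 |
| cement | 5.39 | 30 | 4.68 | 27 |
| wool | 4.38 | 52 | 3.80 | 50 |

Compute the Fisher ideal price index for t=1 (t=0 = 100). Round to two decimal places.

104.75

Laspeyres component (base-period weights):
ΣP(t=1)Q(t=0) = 1.39×340 + 403.19×6 + 4.68×30 + 3.80×52 = 472.6 + 2419.14 + 140.4 + 197.6 = 3229.74
ΣP(t=0)Q(t=0) = 1.21×340 + 380.01×6 + 5.39×30 + 4.38×52 = 411.4 + 2280.06 + 161.7 + 227.76 = 3080.92
L = 3229.74 / 3080.92 × 100 = 104.8304
Paasche component (current-period weights):
ΣP(t=1)Q(t=1) = 1.39×263 + 403.19×6 + 4.68×27 + 3.80×50 = 365.57 + 2419.14 + 126.36 + 190 = 3101.07
ΣP(t=0)Q(t=1) = 1.21×263 + 380.01×6 + 5.39×27 + 4.38×50 = 318.23 + 2280.06 + 145.53 + 219 = 2962.82
P = 3101.07 / 2962.82 × 100 = 104.6662
Fisher = √(L × P) = √(104.8304 × 104.6662) = 104.7482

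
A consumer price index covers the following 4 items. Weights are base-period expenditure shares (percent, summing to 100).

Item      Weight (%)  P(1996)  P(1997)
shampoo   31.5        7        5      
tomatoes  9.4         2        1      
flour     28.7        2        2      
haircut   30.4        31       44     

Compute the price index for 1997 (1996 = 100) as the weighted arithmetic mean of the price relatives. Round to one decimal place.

shampoo: 31.5 × (5/7) = 31.5 × 0.714286 = 22.5000
tomatoes: 9.4 × (1/2) = 9.4 × 0.500000 = 4.7000
flour: 28.7 × (2/2) = 28.7 × 1.000000 = 28.7000
haircut: 30.4 × (44/31) = 30.4 × 1.419355 = 43.1484
Index = Σ wᵢ·(p₁ᵢ/p₀ᵢ) = 22.5000 + 4.7000 + 28.7000 + 43.1484 = 99.0484

99.0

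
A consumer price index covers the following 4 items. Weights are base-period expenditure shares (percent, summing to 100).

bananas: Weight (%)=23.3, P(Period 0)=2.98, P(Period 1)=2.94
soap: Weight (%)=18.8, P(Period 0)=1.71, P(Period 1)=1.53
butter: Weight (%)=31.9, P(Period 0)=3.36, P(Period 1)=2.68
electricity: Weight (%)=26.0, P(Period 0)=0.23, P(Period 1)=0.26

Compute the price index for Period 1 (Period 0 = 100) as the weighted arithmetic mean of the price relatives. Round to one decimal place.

bananas: 23.3 × (2.94/2.98) = 23.3 × 0.986577 = 22.9872
soap: 18.8 × (1.53/1.71) = 18.8 × 0.894737 = 16.8211
butter: 31.9 × (2.68/3.36) = 31.9 × 0.797619 = 25.4440
electricity: 26.0 × (0.26/0.23) = 26.0 × 1.130435 = 29.3913
Index = Σ wᵢ·(p₁ᵢ/p₀ᵢ) = 22.9872 + 16.8211 + 25.4440 + 29.3913 = 94.6437

94.6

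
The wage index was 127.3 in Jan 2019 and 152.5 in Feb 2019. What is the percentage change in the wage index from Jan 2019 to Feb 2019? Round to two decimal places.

19.80%

Change = (152.5 − 127.3) / 127.3 × 100
       = 25.2 / 127.3 × 100 = 19.7958%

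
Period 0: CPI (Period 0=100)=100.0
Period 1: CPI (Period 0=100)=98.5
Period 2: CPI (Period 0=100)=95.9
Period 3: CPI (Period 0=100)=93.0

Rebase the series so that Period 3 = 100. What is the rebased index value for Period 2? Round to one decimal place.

Rebased(Period 2) = 95.9 / 93.0 × 100 = 103.1183

103.1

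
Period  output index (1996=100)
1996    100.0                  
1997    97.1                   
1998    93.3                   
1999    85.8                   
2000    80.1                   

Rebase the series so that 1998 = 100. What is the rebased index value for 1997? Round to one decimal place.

104.1

Rebased(1997) = 97.1 / 93.3 × 100 = 104.0729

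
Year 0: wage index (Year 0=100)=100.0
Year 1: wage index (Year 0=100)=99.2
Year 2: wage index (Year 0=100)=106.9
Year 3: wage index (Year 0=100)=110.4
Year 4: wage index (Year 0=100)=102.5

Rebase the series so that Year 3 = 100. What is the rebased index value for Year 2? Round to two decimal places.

96.83

Rebased(Year 2) = 106.9 / 110.4 × 100 = 96.8297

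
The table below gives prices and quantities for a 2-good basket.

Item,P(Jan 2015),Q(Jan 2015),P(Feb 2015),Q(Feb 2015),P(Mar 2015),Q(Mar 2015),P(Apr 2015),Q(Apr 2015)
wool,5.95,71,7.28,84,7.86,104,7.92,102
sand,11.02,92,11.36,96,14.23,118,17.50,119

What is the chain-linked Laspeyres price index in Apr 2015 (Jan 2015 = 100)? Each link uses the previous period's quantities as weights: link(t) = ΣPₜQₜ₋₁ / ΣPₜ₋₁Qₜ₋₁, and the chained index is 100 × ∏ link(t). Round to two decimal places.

149.80

Link Jan 2015→Feb 2015:
ΣP(Feb 2015)Q(Jan 2015) = 7.28×71 + 11.36×92 = 516.88 + 1045.12 = 1562
ΣP(Jan 2015)Q(Jan 2015) = 5.95×71 + 11.02×92 = 422.45 + 1013.84 = 1436.29
link = 1562/1436.29 = 1.087524
Link Feb 2015→Mar 2015:
ΣP(Mar 2015)Q(Feb 2015) = 7.86×84 + 14.23×96 = 660.24 + 1366.08 = 2026.32
ΣP(Feb 2015)Q(Feb 2015) = 7.28×84 + 11.36×96 = 611.52 + 1090.56 = 1702.08
link = 2026.32/1702.08 = 1.190496
Link Mar 2015→Apr 2015:
ΣP(Apr 2015)Q(Mar 2015) = 7.92×104 + 17.50×118 = 823.68 + 2065 = 2888.68
ΣP(Mar 2015)Q(Mar 2015) = 7.86×104 + 14.23×118 = 817.44 + 1679.14 = 2496.58
link = 2888.68/2496.58 = 1.157055
Chained index = 100 × 1.087524 × 1.190496 × 1.157055 = 149.8031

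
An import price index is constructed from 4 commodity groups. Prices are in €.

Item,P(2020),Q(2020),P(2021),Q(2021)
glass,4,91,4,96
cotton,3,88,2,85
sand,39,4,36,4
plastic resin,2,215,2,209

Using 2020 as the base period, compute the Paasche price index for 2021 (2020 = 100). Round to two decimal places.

Paasche price index uses current-period quantities as weights.
ΣP(2021)·Q(2021) = 4×96 + 2×85 + 36×4 + 2×209 = 384 + 170 + 144 + 418 = 1116
ΣP(2020)·Q(2021) = 4×96 + 3×85 + 39×4 + 2×209 = 384 + 255 + 156 + 418 = 1213
Index = 1116 / 1213 × 100 = 92.0033

92.00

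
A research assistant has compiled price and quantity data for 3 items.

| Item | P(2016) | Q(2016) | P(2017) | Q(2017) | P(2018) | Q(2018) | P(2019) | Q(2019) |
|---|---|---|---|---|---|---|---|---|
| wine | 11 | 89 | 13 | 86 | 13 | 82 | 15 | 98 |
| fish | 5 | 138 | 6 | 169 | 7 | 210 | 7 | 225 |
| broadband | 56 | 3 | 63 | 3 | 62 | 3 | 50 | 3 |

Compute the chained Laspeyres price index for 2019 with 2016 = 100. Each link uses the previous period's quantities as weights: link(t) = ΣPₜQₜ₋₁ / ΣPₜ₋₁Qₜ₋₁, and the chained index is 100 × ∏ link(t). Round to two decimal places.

Link 2016→2017:
ΣP(2017)Q(2016) = 13×89 + 6×138 + 63×3 = 1157 + 828 + 189 = 2174
ΣP(2016)Q(2016) = 11×89 + 5×138 + 56×3 = 979 + 690 + 168 = 1837
link = 2174/1837 = 1.183451
Link 2017→2018:
ΣP(2018)Q(2017) = 13×86 + 7×169 + 62×3 = 1118 + 1183 + 186 = 2487
ΣP(2017)Q(2017) = 13×86 + 6×169 + 63×3 = 1118 + 1014 + 189 = 2321
link = 2487/2321 = 1.071521
Link 2018→2019:
ΣP(2019)Q(2018) = 15×82 + 7×210 + 50×3 = 1230 + 1470 + 150 = 2850
ΣP(2018)Q(2018) = 13×82 + 7×210 + 62×3 = 1066 + 1470 + 186 = 2722
link = 2850/2722 = 1.047024
Chained index = 100 × 1.183451 × 1.071521 × 1.047024 = 132.7724

132.77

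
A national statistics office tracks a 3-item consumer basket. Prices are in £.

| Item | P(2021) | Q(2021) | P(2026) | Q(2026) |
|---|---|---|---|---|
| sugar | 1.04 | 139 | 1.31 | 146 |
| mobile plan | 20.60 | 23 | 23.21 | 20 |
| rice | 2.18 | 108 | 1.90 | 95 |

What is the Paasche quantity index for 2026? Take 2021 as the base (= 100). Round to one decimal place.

90.8

Paasche quantity index uses current-period prices as weights.
ΣP(2026)·Q(2026) = 1.31×146 + 23.21×20 + 1.90×95 = 191.26 + 464.2 + 180.5 = 835.96
ΣP(2026)·Q(2021) = 1.31×139 + 23.21×23 + 1.90×108 = 182.09 + 533.83 + 205.2 = 921.12
Index = 835.96 / 921.12 × 100 = 90.7547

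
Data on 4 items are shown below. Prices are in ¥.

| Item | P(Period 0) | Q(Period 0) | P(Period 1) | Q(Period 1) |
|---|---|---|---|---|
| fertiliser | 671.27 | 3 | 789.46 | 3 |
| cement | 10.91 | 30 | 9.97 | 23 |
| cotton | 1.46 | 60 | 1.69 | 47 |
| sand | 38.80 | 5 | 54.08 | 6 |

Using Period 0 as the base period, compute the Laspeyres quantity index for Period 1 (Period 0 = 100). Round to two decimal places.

97.84

Laspeyres quantity index uses base-period prices as weights.
ΣP(Period 0)·Q(Period 1) = 671.27×3 + 10.91×23 + 1.46×47 + 38.80×6 = 2013.81 + 250.93 + 68.62 + 232.8 = 2566.16
ΣP(Period 0)·Q(Period 0) = 671.27×3 + 10.91×30 + 1.46×60 + 38.80×5 = 2013.81 + 327.3 + 87.6 + 194 = 2622.71
Index = 2566.16 / 2622.71 × 100 = 97.8438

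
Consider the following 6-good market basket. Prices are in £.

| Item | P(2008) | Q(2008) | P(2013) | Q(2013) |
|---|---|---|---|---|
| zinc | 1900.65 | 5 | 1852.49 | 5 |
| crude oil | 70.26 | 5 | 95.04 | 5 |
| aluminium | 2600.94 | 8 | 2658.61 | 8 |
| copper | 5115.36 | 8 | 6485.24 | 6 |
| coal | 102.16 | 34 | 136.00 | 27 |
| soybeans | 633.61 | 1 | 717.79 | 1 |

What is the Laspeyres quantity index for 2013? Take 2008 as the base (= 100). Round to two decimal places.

Laspeyres quantity index uses base-period prices as weights.
ΣP(2008)·Q(2013) = 1900.65×5 + 70.26×5 + 2600.94×8 + 5115.36×6 + 102.16×27 + 633.61×1 = 9503.25 + 351.3 + 20807.52 + 30692.16 + 2758.32 + 633.61 = 64746.16
ΣP(2008)·Q(2008) = 1900.65×5 + 70.26×5 + 2600.94×8 + 5115.36×8 + 102.16×34 + 633.61×1 = 9503.25 + 351.3 + 20807.52 + 40922.88 + 3473.44 + 633.61 = 75692
Index = 64746.16 / 75692 × 100 = 85.5390

85.54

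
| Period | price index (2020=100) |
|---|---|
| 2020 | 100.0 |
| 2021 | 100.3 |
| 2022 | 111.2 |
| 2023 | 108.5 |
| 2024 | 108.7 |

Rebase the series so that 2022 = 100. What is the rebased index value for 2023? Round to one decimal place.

Rebased(2023) = 108.5 / 111.2 × 100 = 97.5719

97.6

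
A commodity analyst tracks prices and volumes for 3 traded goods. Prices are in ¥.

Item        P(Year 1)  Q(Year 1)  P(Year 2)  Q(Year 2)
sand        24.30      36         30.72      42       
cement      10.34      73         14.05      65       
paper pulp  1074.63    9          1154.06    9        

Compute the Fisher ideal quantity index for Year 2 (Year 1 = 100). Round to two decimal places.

Laspeyres component (base-period weights):
ΣP(Year 1)Q(Year 2) = 24.30×42 + 10.34×65 + 1074.63×9 = 1020.6 + 672.1 + 9671.67 = 11364.37
ΣP(Year 1)Q(Year 1) = 24.30×36 + 10.34×73 + 1074.63×9 = 874.8 + 754.82 + 9671.67 = 11301.29
L = 11364.37 / 11301.29 × 100 = 100.5582
Paasche component (current-period weights):
ΣP(Year 2)Q(Year 2) = 30.72×42 + 14.05×65 + 1154.06×9 = 1290.24 + 913.25 + 10386.54 = 12590.03
ΣP(Year 2)Q(Year 1) = 30.72×36 + 14.05×73 + 1154.06×9 = 1105.92 + 1025.65 + 10386.54 = 12518.11
P = 12590.03 / 12518.11 × 100 = 100.5745
Fisher = √(L × P) = √(100.5582 × 100.5745) = 100.5663

100.57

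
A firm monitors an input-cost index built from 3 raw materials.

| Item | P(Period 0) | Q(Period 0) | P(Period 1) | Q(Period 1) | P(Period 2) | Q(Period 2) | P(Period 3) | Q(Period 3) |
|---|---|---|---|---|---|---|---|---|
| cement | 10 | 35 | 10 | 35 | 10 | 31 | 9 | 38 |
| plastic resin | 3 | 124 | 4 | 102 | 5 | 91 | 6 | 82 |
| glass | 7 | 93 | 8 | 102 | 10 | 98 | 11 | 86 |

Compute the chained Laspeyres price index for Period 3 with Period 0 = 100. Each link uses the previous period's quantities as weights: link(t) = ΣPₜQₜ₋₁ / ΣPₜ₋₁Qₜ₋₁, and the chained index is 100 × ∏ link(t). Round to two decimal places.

150.84

Link Period 0→Period 1:
ΣP(Period 1)Q(Period 0) = 10×35 + 4×124 + 8×93 = 350 + 496 + 744 = 1590
ΣP(Period 0)Q(Period 0) = 10×35 + 3×124 + 7×93 = 350 + 372 + 651 = 1373
link = 1590/1373 = 1.158048
Link Period 1→Period 2:
ΣP(Period 2)Q(Period 1) = 10×35 + 5×102 + 10×102 = 350 + 510 + 1020 = 1880
ΣP(Period 1)Q(Period 1) = 10×35 + 4×102 + 8×102 = 350 + 408 + 816 = 1574
link = 1880/1574 = 1.194409
Link Period 2→Period 3:
ΣP(Period 3)Q(Period 2) = 9×31 + 6×91 + 11×98 = 279 + 546 + 1078 = 1903
ΣP(Period 2)Q(Period 2) = 10×31 + 5×91 + 10×98 = 310 + 455 + 980 = 1745
link = 1903/1745 = 1.090544
Chained index = 100 × 1.158048 × 1.194409 × 1.090544 = 150.8423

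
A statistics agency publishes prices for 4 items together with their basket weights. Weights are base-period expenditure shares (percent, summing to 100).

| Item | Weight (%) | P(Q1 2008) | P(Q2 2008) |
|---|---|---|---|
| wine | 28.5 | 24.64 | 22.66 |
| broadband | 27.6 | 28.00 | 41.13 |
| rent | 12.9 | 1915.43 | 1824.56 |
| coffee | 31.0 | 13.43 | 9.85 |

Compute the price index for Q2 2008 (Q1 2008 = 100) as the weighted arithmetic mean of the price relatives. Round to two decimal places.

wine: 28.5 × (22.66/24.64) = 28.5 × 0.919643 = 26.2098
broadband: 27.6 × (41.13/28.00) = 27.6 × 1.468929 = 40.5424
rent: 12.9 × (1824.56/1915.43) = 12.9 × 0.952559 = 12.2880
coffee: 31.0 × (9.85/13.43) = 31.0 × 0.733433 = 22.7364
Index = Σ wᵢ·(p₁ᵢ/p₀ᵢ) = 26.2098 + 40.5424 + 12.2880 + 22.7364 = 101.7767

101.78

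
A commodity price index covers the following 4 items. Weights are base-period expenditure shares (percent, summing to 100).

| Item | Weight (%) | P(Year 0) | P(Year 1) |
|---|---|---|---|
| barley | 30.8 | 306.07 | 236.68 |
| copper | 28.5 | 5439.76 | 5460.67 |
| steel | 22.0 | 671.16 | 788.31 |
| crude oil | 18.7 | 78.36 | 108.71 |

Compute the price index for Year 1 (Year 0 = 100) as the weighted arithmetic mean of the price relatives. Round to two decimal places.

barley: 30.8 × (236.68/306.07) = 30.8 × 0.773287 = 23.8172
copper: 28.5 × (5460.67/5439.76) = 28.5 × 1.003844 = 28.6096
steel: 22.0 × (788.31/671.16) = 22.0 × 1.174549 = 25.8401
crude oil: 18.7 × (108.71/78.36) = 18.7 × 1.387315 = 25.9428
Index = Σ wᵢ·(p₁ᵢ/p₀ᵢ) = 23.8172 + 28.6096 + 25.8401 + 25.9428 = 104.2097

104.21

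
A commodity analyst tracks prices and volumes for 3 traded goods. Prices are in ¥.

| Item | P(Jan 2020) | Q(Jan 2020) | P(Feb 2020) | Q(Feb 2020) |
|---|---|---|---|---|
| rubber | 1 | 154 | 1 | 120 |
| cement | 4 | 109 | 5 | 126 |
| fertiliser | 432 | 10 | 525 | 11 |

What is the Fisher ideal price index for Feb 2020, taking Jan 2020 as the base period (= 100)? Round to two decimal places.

Laspeyres component (base-period weights):
ΣP(Feb 2020)Q(Jan 2020) = 1×154 + 5×109 + 525×10 = 154 + 545 + 5250 = 5949
ΣP(Jan 2020)Q(Jan 2020) = 1×154 + 4×109 + 432×10 = 154 + 436 + 4320 = 4910
L = 5949 / 4910 × 100 = 121.1609
Paasche component (current-period weights):
ΣP(Feb 2020)Q(Feb 2020) = 1×120 + 5×126 + 525×11 = 120 + 630 + 5775 = 6525
ΣP(Jan 2020)Q(Feb 2020) = 1×120 + 4×126 + 432×11 = 120 + 504 + 4752 = 5376
P = 6525 / 5376 × 100 = 121.3728
Fisher = √(L × P) = √(121.1609 × 121.3728) = 121.2668

121.27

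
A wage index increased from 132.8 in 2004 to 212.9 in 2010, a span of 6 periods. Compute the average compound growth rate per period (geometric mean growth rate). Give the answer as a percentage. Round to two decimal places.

8.18%

Growth factor = (212.9/132.8)^(1/6) = (1.603163)^(1/6) = 1.081840
Growth rate = 1.081840 − 1 = 0.081840 = 8.1840%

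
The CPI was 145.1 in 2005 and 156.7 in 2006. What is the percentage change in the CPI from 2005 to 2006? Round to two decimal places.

7.99%

Change = (156.7 − 145.1) / 145.1 × 100
       = 11.6 / 145.1 × 100 = 7.9945%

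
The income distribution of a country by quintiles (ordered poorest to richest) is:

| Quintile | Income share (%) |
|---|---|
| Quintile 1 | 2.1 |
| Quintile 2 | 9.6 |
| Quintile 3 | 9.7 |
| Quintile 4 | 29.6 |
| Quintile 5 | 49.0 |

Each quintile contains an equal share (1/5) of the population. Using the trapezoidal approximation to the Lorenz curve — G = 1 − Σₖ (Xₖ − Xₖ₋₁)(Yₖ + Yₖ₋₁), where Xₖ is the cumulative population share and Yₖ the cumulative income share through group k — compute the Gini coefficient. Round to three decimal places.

0.455

Cumulative income shares Yₖ: 0.0210, 0.1170, 0.2140, 0.5100, 1.0000
Σ (Xₖ−Xₖ₋₁)(Yₖ+Yₖ₋₁) = (1/5)(0.0210+0.0000) + (1/5)(0.1170+0.0210) + (1/5)(0.2140+0.1170) + (1/5)(0.5100+0.2140) + (1/5)(1.0000+0.5100)
  = 0.0042 + 0.0276 + 0.0662 + 0.1448 + 0.3020 = 0.5448
G = 1 − 0.5448 = 0.4552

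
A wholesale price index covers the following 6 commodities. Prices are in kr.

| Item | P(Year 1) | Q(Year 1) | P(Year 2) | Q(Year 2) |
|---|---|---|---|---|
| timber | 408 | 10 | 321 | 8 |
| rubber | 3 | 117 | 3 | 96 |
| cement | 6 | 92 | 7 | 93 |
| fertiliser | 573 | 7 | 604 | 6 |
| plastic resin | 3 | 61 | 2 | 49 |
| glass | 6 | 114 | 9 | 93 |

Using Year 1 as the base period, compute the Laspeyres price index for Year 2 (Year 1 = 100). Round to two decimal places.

Laspeyres price index uses base-period quantities as weights.
ΣP(Year 2)·Q(Year 1) = 321×10 + 3×117 + 7×92 + 604×7 + 2×61 + 9×114 = 3210 + 351 + 644 + 4228 + 122 + 1026 = 9581
ΣP(Year 1)·Q(Year 1) = 408×10 + 3×117 + 6×92 + 573×7 + 3×61 + 6×114 = 4080 + 351 + 552 + 4011 + 183 + 684 = 9861
Index = 9581 / 9861 × 100 = 97.1605

97.16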